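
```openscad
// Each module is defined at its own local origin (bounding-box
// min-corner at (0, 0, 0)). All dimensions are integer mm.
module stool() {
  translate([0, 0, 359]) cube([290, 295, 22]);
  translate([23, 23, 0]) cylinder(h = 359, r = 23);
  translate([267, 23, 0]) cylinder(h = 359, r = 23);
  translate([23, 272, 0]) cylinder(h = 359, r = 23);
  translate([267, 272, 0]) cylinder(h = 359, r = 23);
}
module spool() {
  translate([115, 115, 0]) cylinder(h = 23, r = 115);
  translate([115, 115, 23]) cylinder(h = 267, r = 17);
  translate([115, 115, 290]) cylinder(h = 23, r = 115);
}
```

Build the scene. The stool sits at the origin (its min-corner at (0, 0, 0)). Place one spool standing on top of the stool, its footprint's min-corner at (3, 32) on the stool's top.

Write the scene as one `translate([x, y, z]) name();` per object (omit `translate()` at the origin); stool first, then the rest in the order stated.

stool();
translate([3, 32, 381]) spool();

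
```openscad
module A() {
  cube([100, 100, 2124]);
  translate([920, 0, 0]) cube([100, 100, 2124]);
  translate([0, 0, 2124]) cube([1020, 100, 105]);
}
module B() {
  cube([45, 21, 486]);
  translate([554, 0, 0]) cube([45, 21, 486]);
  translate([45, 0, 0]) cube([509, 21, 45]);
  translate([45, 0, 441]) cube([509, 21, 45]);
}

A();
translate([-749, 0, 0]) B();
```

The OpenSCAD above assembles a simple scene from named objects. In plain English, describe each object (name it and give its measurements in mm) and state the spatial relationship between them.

A is a door frame. The clear opening is 820 mm wide and 2124 mm high. Two 100 mm wide jambs, 100 mm deep, stand either side of the opening from the floor to the top of the opening. A 105 mm thick head sits across the top of both jambs, spanning the full outside width of the frame.

B is a rectangular picture frame lying in the x–z plane (depth along y). The opening is 509 mm wide (x) by 396 mm tall (z), surrounded by a border 45 mm wide on all four sides. The frame is 21 mm deep and is made of two full-height vertical stiles with two horizontal rails fitted between them.

The picture frame is on the floor beside the door frame on its −x side.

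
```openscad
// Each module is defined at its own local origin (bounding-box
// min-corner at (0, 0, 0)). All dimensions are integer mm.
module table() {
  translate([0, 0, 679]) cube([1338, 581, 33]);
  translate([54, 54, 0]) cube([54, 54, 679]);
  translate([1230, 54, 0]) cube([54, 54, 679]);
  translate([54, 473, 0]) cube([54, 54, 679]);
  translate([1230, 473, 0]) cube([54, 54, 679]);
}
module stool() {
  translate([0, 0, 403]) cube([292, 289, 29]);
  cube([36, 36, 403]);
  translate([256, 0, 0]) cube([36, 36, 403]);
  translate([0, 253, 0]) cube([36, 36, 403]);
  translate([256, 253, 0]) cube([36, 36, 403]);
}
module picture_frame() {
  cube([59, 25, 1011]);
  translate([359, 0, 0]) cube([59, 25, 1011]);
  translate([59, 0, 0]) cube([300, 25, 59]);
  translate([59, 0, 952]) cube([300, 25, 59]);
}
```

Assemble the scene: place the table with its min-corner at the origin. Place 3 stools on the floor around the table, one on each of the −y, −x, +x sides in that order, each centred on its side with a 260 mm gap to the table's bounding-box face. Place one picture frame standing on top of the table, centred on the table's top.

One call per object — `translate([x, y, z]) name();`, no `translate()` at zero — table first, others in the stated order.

table();
translate([523, -549, 0]) stool();
translate([-552, 146, 0]) stool();
translate([1598, 146, 0]) stool();
translate([460, 278, 712]) picture_frame();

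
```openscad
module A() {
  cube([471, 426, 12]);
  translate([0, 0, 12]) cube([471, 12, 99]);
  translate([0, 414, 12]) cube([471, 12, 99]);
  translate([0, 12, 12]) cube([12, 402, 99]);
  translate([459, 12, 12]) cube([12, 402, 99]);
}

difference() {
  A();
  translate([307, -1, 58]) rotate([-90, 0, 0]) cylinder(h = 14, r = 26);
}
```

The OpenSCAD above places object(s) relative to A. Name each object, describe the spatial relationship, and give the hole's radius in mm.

The subtracted cylinder has r = 26 mm.

A is an open box. The open box has a circular hole through its front wall. The hole's radius is 26 mm.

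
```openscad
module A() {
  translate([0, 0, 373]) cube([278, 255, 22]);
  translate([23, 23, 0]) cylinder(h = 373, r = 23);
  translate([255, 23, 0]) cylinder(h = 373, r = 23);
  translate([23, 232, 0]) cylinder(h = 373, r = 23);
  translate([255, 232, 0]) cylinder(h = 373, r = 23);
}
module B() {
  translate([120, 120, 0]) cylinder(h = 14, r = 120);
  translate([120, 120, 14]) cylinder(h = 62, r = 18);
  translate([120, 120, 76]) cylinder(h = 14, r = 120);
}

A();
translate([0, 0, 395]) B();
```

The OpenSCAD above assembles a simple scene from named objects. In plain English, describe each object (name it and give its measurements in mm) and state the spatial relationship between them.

A is a simple wooden stool: a rectangular seat 278 mm (x) by 255 mm (y), 22 mm thick, top face at z = 395 mm, on four round legs, each 46 mm in diameter. The legs rest on z = 0, each leg's axis is inset half a diameter from the nearest pair of seat edges (so the leg's bounding box is flush with the corner).

B is a spool: two coaxial disc flanges of radius 120 mm and thickness 14 mm, joined by a core cylinder of radius 18 mm and height 62 mm. The lower flange rests on z = 0 and the three cylinders share a vertical axis.

The spool is on top of the stool.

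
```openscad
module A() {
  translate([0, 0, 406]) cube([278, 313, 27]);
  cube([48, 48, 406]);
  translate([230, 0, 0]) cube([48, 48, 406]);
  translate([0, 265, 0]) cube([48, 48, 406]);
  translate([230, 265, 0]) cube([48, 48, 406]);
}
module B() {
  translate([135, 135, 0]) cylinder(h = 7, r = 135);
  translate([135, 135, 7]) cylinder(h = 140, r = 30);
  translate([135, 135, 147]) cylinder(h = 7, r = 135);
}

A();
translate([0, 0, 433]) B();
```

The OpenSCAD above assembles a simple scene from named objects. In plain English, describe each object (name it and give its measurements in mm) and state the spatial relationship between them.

A is a four-legged stool. The seat is a 278×313×27 mm slab whose top surface is at z = 433 mm; four square legs, each 48×48 mm in cross-section, run from the floor (z = 0) to the underside of the seat, each flush with a corner of the seat.

B is a spool: two coaxial disc flanges of radius 135 mm and thickness 7 mm, joined by a core cylinder of radius 30 mm and height 140 mm. The lower flange rests on z = 0 and the three cylinders share a vertical axis.

The spool is on top of the stool.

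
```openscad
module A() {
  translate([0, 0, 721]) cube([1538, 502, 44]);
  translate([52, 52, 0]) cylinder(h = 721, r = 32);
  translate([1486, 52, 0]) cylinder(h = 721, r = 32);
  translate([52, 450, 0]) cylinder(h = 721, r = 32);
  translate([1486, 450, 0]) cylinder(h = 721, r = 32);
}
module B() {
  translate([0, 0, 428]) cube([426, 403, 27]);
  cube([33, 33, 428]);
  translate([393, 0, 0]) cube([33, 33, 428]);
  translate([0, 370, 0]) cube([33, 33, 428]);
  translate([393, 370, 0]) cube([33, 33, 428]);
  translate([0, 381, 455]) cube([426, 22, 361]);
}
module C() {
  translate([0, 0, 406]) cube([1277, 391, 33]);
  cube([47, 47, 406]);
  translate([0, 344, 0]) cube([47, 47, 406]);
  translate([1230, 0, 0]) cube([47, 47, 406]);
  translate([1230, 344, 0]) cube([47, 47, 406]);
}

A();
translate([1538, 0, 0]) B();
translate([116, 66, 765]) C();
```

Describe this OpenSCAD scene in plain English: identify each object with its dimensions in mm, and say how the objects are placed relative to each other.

A is a table with a 1538×502 mm rectangular top, 44 mm thick, top surface at z = 765 mm, supported by four round legs of 64 mm diameter, each leg's bounding box inset 20 mm from the nearest pair of top edges, running from the floor.

B is a chair. The seat is a 426×403×27 mm slab with its top at z = 455 mm, on four 33×33 mm corner legs (flush with the seat edges, standing on z = 0). A flat backrest 22 mm thick, 361 mm tall, spans the full seat width and rises from the seat top along its +y edge, rear face flush with the rear of the seat.

C is a long wooden bench with a 1277 mm (x) × 391 mm (y) seat, 33 mm thick, its top surface 439 mm above the floor. Four 47 mm square legs at the seat corners, flush with the edges, run from z = 0 to the seat underside.

The chair is against the table's +x side, with their −y faces flush. The bench is on top of the table.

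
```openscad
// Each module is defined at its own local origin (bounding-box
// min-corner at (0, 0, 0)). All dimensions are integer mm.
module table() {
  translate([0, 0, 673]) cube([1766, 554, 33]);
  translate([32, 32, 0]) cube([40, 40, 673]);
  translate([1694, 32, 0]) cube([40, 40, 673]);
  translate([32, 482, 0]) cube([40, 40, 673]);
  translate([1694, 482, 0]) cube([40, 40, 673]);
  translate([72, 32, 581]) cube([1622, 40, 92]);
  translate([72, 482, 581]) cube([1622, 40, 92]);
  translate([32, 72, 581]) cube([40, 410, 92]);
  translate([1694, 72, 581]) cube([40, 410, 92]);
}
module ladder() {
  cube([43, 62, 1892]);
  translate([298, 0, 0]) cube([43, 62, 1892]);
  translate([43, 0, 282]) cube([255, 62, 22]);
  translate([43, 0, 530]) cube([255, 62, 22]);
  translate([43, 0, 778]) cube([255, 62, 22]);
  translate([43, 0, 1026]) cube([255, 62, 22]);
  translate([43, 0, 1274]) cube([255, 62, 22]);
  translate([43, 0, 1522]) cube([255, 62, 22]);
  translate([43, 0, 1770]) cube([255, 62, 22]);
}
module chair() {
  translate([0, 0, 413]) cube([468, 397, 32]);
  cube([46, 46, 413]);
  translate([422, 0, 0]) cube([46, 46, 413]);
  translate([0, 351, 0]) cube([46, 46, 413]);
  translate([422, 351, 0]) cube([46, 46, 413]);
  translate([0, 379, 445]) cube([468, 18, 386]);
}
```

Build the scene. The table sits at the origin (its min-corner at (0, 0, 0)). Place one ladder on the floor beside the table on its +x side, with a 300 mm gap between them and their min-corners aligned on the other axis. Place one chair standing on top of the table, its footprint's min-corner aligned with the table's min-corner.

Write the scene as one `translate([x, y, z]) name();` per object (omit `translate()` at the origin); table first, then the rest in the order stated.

table();
translate([2066, 0, 0]) ladder();
translate([0, 0, 706]) chair();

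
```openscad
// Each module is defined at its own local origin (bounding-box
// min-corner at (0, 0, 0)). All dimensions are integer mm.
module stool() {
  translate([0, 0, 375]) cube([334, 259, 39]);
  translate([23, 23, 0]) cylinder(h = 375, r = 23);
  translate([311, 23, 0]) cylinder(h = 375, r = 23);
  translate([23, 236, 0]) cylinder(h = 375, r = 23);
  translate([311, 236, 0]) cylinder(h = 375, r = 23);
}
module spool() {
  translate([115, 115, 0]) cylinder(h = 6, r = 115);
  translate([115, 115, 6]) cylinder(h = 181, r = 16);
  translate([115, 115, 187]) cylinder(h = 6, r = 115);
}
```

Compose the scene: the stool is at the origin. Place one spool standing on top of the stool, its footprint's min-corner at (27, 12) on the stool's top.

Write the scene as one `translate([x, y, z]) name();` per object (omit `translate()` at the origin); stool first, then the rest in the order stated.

stool();
translate([27, 12, 414]) spool();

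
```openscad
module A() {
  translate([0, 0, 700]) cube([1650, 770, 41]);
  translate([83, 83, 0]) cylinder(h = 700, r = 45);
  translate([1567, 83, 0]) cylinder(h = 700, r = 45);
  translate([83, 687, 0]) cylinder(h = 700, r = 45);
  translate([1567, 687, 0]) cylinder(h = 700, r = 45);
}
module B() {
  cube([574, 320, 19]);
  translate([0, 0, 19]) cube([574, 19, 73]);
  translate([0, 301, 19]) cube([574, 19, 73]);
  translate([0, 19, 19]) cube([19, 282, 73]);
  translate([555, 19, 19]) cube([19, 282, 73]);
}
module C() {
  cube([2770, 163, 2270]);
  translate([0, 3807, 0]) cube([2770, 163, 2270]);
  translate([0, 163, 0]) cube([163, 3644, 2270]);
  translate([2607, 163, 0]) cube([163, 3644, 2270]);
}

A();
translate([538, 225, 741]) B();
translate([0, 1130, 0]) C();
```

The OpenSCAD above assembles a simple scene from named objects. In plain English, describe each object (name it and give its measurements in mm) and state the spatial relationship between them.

A is a table: top 1650 mm (x) × 770 mm (y), 41 mm thick, upper face at z = 741 mm, on four round legs of 90 mm diameter, each leg's bounding box inset 38 mm from the nearest pair of top edges, running from z = 0 to the bottom of the top.

B is an open storage box with external size 574×320×92 mm and wall thickness 19 mm (the base is also 19 mm thick). The base covers the whole footprint; the four walls stand on the base, with the y-facing walls full-width and the x-facing walls fitting between their inner faces.

C is a box-shaped house frame (walls only): outside footprint 2770×3970 mm, wall height 2270 mm, wall thickness 163 mm. The two y-facing walls run the full x-width; the two x-facing walls fit between the inner faces of the y-facing walls.

The open box is on top of the table, centred. The house frame is on the floor beside the table on its +y side.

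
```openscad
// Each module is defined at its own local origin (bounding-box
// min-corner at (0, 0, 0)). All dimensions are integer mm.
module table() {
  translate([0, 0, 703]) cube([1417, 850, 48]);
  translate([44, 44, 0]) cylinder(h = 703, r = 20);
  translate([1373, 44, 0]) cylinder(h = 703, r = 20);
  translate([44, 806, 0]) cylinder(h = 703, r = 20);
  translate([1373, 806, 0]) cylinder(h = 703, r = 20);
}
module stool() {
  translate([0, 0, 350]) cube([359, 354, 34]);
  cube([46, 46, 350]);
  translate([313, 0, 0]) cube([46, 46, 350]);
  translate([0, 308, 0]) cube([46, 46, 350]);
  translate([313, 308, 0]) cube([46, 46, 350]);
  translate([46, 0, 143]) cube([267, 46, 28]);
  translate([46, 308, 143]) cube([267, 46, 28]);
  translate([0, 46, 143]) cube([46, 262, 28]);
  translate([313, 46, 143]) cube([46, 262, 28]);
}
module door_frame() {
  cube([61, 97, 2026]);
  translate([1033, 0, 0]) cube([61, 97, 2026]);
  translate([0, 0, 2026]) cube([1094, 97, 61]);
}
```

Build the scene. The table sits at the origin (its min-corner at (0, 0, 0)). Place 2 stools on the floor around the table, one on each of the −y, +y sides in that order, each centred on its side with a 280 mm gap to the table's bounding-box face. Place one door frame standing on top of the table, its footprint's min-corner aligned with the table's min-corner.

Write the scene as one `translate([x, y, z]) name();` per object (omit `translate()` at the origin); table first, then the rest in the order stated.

table();
translate([529, -634, 0]) stool();
translate([529, 1130, 0]) stool();
translate([0, 0, 751]) door_frame();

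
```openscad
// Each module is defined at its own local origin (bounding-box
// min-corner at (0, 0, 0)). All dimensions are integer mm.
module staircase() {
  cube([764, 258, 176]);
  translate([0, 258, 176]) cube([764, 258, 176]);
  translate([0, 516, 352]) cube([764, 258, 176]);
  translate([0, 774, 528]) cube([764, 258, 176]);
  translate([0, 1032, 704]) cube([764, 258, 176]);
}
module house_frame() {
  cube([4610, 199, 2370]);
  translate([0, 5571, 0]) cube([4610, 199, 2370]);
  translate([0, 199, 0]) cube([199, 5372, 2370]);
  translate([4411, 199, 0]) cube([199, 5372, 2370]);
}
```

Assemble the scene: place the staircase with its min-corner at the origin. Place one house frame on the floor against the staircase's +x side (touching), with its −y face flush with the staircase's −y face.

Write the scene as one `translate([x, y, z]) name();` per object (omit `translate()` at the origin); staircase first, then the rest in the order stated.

staircase();
translate([764, 0, 0]) house_frame();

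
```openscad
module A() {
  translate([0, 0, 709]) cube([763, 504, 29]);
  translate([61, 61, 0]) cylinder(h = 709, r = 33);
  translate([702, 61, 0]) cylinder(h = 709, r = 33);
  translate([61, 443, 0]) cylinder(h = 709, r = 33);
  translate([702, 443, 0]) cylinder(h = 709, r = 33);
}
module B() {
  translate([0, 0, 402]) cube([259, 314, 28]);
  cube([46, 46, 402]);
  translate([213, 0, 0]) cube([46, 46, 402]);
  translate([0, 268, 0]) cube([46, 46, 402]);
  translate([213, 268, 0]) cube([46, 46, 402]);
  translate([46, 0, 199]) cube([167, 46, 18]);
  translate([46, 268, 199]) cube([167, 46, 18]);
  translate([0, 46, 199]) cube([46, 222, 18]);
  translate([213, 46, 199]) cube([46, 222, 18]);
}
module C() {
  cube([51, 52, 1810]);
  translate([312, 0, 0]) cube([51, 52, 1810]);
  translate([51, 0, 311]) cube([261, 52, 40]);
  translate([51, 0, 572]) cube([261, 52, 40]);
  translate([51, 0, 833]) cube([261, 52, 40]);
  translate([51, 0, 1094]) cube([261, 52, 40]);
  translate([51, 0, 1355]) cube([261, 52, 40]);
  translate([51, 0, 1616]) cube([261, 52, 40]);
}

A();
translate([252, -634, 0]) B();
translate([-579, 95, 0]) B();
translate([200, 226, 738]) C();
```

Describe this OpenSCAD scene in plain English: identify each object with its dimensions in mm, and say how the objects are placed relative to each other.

A is a rectangular dining table. The top is 763×504×29 mm with its upper surface at z = 738 mm. It stands on four round legs of 66 mm diameter, each leg's bounding box inset 28 mm from the nearest pair of top edges, running from the floor to the underside of the top.

B is a four-legged stool. The seat is 259×314 mm, 28 mm thick, top at z = 430 mm. It stands on four square legs, each 46×46 mm in cross-section, from z = 0 to the seat underside, each flush with a corner of the seat. Four stretchers, 46 mm wide and 18 mm tall, connect adjacent legs with their undersides at z = 199 mm, each running between the inner faces of the legs it joins and aligned with the legs' outer faces on the other axis.

C is a wooden ladder with two side rails of 51×52 mm section and 1810 mm height, set 363 mm apart overall. Between them run 6 rectangular rungs (52 mm deep, 40 mm thick), front faces flush with the rails' −y face. The bottom of the first rung is 311 mm above the floor and each subsequent rung is 261 mm higher than the one below.

Two stools sit around the table at the −y, −x sides. The ladder is on top of the table, centred.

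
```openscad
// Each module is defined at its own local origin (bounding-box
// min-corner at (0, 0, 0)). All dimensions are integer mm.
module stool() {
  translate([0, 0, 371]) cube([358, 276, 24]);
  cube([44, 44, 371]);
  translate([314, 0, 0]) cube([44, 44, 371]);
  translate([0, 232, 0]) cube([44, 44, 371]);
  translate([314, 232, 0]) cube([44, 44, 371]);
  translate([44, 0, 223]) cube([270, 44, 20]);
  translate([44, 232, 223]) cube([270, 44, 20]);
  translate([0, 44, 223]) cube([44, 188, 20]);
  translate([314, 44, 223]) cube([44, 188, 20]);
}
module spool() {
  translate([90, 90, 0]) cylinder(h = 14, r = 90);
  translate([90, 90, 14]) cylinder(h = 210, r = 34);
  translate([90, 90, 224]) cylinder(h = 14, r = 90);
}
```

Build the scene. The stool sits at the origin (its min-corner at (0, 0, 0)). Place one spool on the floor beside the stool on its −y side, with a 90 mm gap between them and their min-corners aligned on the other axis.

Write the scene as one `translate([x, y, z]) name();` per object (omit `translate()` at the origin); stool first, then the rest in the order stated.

stool();
translate([0, -270, 0]) spool();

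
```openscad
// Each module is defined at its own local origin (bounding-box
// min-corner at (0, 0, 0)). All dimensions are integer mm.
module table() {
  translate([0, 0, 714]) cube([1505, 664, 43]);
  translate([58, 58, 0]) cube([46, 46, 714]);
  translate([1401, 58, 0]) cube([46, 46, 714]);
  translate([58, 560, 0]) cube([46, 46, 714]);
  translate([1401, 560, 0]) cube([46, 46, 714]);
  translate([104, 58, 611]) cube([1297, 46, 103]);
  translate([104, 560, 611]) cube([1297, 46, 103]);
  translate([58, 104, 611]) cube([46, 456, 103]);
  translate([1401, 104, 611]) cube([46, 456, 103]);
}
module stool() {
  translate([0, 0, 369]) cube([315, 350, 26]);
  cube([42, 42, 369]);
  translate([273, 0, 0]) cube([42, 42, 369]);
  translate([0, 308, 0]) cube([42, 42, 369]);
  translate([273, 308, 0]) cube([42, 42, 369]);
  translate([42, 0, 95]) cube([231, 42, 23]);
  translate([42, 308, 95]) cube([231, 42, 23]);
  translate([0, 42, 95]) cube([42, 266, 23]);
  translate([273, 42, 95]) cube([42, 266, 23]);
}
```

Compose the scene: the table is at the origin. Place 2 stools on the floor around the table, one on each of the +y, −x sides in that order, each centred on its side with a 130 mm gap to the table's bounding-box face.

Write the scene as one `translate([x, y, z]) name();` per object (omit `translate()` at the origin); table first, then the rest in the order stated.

table();
translate([595, 794, 0]) stool();
translate([-445, 157, 0]) stool();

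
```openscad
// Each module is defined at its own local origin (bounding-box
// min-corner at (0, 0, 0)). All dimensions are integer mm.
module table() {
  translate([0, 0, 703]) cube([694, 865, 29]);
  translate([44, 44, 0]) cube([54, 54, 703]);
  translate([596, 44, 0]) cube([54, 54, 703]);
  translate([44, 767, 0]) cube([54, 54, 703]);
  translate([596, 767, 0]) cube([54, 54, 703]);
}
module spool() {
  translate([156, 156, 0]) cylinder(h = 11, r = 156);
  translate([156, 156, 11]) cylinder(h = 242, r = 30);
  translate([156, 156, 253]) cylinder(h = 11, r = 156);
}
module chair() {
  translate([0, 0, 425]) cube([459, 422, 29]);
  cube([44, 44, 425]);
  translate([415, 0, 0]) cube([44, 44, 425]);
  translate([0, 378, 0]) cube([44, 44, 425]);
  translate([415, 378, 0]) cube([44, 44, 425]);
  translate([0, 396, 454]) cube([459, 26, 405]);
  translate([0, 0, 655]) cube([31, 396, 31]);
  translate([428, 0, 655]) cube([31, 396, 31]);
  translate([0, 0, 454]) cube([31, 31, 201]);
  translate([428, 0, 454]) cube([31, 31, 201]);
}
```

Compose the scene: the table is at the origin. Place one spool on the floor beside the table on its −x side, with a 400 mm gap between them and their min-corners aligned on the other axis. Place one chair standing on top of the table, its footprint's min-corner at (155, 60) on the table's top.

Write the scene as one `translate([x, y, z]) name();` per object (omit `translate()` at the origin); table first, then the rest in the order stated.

table();
translate([-712, 0, 0]) spool();
translate([155, 60, 732]) chair();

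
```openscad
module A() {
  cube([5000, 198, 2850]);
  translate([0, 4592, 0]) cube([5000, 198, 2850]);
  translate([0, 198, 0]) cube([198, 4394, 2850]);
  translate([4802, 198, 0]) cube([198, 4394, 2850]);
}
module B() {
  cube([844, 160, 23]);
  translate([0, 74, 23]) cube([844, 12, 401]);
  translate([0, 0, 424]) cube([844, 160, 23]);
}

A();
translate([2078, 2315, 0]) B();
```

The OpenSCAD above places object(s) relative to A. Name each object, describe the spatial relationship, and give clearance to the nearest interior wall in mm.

A is a house frame. B is an I-beam. The I-beam sits inside the house frame, centred. The clearance to the nearest interior wall is 1880 mm.

Clearances: x = 1880, y = 2117; minimum 1880 mm.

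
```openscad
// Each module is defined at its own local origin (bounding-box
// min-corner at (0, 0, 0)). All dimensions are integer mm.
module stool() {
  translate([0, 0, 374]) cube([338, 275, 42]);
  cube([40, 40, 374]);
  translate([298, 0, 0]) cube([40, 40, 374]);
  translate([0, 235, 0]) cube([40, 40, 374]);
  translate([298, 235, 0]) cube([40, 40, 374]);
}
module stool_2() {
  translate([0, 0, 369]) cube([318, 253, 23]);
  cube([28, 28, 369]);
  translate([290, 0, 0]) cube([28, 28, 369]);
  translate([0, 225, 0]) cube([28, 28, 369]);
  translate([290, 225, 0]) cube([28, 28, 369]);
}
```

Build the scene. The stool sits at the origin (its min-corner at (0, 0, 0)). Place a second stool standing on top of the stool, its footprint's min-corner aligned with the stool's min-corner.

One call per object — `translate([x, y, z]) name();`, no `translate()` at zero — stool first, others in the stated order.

stool();
translate([0, 0, 416]) stool_2();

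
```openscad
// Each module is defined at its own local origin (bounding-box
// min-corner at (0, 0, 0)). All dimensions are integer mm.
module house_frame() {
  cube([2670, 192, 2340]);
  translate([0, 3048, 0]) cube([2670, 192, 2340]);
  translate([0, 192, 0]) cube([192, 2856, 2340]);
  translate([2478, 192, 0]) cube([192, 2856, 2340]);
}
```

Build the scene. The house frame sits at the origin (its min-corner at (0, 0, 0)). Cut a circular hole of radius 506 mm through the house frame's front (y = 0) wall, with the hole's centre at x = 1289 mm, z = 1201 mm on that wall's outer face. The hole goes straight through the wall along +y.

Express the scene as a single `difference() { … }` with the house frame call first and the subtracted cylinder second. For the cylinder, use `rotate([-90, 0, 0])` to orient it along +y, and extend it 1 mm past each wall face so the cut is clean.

difference() {
  house_frame();
  translate([1289, -1, 1201]) rotate([-90, 0, 0]) cylinder(h = 194, r = 506);
}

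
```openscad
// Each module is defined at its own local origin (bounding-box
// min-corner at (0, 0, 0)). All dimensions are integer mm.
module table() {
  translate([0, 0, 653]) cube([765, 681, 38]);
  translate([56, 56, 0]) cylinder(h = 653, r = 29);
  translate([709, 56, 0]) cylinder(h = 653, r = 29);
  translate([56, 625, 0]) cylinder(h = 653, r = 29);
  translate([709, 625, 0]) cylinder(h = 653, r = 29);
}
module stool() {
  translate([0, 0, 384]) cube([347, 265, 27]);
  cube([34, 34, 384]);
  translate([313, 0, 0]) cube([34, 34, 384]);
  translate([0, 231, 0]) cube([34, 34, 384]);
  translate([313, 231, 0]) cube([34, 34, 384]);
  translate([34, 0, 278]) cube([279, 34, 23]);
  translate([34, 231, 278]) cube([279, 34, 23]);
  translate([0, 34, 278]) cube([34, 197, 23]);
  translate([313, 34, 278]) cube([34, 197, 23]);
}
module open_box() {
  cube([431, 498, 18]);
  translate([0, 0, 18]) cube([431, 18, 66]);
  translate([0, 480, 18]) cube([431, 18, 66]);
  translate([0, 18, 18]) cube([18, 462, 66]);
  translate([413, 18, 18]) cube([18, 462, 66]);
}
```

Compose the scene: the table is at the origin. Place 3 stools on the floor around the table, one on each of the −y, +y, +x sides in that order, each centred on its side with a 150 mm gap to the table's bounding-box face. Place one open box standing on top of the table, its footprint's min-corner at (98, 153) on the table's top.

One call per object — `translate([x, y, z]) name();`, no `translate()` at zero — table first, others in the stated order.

table();
translate([209, -415, 0]) stool();
translate([209, 831, 0]) stool();
translate([915, 208, 0]) stool();
translate([98, 153, 691]) open_box();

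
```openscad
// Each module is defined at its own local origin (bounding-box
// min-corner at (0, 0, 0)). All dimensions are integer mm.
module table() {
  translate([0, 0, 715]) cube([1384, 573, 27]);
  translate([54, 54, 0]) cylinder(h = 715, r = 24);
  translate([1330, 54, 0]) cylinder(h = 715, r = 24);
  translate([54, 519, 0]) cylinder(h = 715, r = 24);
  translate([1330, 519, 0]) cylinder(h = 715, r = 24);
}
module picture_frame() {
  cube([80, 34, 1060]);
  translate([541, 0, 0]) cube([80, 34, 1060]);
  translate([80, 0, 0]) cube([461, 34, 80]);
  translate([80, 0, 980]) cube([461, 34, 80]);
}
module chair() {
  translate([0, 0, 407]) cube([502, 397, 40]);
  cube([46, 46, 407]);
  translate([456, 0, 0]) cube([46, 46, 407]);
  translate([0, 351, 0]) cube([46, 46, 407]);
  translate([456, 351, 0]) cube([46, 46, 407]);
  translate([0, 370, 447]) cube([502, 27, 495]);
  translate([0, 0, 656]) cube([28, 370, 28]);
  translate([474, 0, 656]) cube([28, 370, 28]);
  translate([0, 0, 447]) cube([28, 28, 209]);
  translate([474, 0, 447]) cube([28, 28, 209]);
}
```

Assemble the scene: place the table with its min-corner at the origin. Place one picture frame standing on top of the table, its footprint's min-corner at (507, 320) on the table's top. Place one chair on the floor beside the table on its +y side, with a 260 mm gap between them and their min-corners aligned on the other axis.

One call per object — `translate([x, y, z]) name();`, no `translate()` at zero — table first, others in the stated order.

table();
translate([507, 320, 742]) picture_frame();
translate([0, 833, 0]) chair();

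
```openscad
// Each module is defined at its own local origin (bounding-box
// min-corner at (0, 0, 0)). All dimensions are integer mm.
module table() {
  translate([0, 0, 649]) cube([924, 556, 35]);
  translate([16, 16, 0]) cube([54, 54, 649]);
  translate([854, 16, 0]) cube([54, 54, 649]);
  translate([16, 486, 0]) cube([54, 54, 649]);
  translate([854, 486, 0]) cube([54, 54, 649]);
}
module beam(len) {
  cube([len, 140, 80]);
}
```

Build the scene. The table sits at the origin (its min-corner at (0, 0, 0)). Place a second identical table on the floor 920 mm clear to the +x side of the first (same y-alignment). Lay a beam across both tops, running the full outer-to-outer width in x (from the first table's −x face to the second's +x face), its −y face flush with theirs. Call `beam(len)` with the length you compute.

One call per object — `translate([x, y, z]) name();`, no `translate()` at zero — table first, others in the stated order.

table();
translate([1844, 0, 0]) table();
translate([0, 0, 684]) beam(2768);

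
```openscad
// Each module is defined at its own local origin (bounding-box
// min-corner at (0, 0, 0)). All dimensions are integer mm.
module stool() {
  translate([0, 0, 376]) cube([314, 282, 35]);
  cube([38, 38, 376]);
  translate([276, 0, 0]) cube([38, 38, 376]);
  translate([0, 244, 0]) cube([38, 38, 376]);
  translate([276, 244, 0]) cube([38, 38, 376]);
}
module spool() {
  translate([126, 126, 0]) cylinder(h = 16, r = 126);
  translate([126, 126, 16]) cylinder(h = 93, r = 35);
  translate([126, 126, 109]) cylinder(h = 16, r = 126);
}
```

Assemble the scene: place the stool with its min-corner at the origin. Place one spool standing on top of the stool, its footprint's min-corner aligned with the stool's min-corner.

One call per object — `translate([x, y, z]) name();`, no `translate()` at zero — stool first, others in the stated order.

stool();
translate([0, 0, 411]) spool();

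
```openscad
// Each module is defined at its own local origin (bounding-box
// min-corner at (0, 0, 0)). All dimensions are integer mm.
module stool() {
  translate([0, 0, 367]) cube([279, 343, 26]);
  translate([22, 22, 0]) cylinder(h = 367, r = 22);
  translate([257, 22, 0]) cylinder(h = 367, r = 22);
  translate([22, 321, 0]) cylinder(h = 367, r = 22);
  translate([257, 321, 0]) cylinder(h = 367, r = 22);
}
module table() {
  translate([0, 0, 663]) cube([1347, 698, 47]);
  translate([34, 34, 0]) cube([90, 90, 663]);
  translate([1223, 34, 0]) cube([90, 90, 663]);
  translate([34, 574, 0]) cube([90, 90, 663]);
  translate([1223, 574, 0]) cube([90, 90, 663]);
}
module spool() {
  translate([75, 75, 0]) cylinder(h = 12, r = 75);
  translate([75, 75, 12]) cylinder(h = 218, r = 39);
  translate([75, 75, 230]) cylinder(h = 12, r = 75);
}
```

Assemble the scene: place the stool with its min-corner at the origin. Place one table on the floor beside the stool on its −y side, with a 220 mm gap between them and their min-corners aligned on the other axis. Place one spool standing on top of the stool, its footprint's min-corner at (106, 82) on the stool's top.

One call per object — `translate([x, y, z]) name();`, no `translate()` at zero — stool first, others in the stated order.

stool();
translate([0, -918, 0]) table();
translate([106, 82, 393]) spool();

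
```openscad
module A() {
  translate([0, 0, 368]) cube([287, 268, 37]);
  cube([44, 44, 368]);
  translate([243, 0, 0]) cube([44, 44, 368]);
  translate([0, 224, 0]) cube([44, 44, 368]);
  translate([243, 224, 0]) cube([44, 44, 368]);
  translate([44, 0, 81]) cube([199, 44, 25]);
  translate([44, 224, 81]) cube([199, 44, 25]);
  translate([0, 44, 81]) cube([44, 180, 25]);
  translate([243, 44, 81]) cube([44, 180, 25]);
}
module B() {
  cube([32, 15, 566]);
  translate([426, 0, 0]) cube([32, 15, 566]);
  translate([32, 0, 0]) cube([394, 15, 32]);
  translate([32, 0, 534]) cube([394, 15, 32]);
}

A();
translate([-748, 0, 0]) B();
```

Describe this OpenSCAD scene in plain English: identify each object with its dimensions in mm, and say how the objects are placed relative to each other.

A is a simple wooden stool: a rectangular seat 287 mm (x) by 268 mm (y), 37 mm thick, top face at z = 405 mm, on four square legs, each 44×44 mm in cross-section. The legs rest on z = 0, each flush with a corner of the seat. Four stretchers, 44 mm wide and 25 mm tall, connect adjacent legs with their undersides at z = 81 mm, each running between the inner faces of the legs it joins and aligned with the legs' outer faces on the other axis.

B is a picture frame with a 394×502 mm rectangular opening (x by z) and a uniform 32 mm border on every side. Frame depth is 15 mm along y. It is built from two vertical stiles running the full outside height and two horizontal rails spanning the gap between the stiles.

The picture frame is on the floor beside the stool on its −x side.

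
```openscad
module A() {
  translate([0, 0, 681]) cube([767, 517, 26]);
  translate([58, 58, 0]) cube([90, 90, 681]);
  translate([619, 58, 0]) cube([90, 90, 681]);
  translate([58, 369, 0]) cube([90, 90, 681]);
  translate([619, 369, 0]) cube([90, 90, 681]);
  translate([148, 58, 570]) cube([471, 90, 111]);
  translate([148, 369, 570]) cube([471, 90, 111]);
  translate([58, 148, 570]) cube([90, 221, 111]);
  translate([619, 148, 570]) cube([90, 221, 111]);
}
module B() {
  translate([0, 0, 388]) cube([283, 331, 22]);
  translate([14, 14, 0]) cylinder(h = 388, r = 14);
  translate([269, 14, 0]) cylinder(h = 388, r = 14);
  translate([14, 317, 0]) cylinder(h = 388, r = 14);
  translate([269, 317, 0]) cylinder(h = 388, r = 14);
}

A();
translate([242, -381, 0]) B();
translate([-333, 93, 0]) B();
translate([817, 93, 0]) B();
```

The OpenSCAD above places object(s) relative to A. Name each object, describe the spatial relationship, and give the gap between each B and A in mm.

A is a table. B is a stool. Three stools sit around the table at the −y, −x, +x sides. The gap between each stool and the table is 50 mm.

Each stool's nearest face is 50 mm from the table's bounding box.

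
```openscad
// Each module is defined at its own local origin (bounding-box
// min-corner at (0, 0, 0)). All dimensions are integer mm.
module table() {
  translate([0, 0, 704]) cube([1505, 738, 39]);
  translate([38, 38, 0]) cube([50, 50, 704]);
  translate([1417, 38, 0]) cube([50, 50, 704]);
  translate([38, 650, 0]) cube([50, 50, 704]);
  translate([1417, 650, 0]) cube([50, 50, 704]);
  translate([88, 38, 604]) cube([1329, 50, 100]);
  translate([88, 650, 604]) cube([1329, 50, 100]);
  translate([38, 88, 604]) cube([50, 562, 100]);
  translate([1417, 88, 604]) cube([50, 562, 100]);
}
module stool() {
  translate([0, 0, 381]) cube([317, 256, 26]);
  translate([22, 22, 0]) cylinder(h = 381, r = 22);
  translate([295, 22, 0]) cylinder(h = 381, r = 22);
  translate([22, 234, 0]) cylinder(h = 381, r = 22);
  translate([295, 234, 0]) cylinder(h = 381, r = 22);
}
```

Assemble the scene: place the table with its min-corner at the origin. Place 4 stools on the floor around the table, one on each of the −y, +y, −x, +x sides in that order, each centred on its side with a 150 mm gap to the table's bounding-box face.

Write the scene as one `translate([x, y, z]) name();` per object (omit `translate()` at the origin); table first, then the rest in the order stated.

table();
translate([594, -406, 0]) stool();
translate([594, 888, 0]) stool();
translate([-467, 241, 0]) stool();
translate([1655, 241, 0]) stool();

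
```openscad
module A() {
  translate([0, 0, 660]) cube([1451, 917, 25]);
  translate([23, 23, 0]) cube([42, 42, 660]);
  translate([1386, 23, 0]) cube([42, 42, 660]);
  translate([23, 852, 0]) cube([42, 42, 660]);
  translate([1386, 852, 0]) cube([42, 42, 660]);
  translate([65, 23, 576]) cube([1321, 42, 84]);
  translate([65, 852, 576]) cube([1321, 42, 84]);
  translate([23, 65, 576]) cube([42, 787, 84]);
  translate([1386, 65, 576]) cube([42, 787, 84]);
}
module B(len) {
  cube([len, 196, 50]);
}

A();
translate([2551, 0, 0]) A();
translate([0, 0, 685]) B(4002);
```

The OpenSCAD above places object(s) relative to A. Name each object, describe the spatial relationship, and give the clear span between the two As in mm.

A is a table. B is a beam. A beam spans the tops of two tables. The clear span between the two tables is 1100 mm.

Second table starts at x = 2551; first ends at x = 1451; clear span = 2551 − 1451 = 1100 mm.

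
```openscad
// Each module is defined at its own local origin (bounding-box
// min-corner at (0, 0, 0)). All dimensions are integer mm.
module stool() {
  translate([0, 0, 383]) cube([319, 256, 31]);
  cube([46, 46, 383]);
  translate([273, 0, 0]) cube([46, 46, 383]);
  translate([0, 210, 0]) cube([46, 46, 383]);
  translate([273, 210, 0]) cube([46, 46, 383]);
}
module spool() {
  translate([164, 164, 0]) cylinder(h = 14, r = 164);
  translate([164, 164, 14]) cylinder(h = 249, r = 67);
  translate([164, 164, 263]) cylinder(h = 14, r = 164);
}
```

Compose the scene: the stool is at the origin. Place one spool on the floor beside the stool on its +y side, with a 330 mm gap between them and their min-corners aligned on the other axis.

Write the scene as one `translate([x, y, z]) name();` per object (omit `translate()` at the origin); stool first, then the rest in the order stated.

stool();
translate([0, 586, 0]) spool();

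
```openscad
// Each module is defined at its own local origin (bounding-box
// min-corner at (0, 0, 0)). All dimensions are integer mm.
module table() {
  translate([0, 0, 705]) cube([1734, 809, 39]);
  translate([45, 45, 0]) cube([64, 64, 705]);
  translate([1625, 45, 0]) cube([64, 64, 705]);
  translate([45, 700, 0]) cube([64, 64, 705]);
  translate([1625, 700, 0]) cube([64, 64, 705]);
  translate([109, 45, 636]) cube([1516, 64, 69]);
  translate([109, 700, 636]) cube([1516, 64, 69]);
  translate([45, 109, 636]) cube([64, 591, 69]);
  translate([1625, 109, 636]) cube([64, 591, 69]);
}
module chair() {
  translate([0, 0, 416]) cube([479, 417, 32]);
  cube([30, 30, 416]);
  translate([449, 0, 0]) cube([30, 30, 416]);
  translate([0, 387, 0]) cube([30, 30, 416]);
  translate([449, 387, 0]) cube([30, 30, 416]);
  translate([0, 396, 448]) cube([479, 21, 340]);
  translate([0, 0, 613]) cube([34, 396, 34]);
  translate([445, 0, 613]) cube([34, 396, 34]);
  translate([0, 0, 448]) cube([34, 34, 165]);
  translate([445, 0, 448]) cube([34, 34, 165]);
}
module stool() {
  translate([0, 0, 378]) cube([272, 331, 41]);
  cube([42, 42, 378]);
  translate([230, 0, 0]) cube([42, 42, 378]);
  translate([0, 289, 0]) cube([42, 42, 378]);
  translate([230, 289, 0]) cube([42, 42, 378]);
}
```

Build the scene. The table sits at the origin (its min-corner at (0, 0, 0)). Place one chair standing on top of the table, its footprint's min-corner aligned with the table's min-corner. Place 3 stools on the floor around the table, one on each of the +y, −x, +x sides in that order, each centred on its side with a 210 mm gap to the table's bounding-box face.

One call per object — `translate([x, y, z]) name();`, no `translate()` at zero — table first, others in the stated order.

table();
translate([0, 0, 744]) chair();
translate([731, 1019, 0]) stool();
translate([-482, 239, 0]) stool();
translate([1944, 239, 0]) stool();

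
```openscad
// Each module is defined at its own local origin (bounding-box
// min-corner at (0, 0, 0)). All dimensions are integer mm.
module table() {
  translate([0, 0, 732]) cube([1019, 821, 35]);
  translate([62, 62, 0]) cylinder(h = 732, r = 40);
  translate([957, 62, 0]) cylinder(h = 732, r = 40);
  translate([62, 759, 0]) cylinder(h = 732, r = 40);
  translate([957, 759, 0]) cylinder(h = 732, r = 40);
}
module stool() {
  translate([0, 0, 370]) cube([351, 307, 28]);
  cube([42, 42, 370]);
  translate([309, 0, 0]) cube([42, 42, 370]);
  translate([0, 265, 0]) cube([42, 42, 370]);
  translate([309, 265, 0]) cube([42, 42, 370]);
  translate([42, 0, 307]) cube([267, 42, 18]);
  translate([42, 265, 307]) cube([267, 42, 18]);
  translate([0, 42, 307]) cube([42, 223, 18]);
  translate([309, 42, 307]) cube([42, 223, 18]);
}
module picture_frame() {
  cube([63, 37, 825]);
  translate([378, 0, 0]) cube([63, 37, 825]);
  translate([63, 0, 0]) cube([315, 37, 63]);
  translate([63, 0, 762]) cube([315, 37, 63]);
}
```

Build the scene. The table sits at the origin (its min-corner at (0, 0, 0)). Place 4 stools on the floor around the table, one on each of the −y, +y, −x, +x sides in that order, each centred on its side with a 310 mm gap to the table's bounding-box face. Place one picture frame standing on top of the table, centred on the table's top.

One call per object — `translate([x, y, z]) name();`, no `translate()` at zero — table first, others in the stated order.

table();
translate([334, -617, 0]) stool();
translate([334, 1131, 0]) stool();
translate([-661, 257, 0]) stool();
translate([1329, 257, 0]) stool();
translate([289, 392, 767]) picture_frame();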